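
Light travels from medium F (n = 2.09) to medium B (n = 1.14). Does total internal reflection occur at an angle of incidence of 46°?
θc = arcsin(n₂/n₁) = 33.06°; 46° > θc, so yes — total internal reflection.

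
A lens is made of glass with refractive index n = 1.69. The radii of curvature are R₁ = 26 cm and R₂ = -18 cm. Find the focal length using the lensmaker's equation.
1/f = (n − 1)(1/R₁ − 1/R₂) → f = 15.42 cm (converging lens)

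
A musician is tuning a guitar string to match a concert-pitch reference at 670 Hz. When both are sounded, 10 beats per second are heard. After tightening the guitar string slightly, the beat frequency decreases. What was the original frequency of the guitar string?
660 Hz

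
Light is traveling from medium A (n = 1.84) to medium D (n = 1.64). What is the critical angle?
θc = arcsin(n₂/n₁) = 63.04°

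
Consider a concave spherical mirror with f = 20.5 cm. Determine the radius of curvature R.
R = 2|f| = 41 cm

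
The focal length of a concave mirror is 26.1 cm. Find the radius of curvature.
R = 2|f| = 52.2 cm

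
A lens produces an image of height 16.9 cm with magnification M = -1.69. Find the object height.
ho = |hi|/|M| = 10 cm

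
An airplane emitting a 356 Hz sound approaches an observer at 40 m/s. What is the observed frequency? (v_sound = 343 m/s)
f_obs = f·v/(v − v_s) = 403 Hz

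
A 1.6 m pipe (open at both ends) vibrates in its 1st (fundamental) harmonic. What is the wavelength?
λₙ = 2L/n = 3.2 m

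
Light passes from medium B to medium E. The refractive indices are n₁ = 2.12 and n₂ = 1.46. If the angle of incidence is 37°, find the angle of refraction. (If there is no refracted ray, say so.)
sin θ₂ = (n₁/n₂)·sin θ₁ = 0.8739 → θ₂ = 60.91°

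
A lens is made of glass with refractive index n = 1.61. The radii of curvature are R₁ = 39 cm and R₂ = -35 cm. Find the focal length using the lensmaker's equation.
1/f = (n − 1)(1/R₁ − 1/R₂) → f = 30.24 cm (converging lens)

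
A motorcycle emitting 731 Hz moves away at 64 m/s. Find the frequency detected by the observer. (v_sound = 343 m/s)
f_obs = f·v/(v + v_s) = 616.1 Hz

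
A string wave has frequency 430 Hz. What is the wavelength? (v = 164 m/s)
λ = v/f = 0.3814 m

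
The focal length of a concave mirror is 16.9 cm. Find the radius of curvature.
R = 2|f| = 33.8 cm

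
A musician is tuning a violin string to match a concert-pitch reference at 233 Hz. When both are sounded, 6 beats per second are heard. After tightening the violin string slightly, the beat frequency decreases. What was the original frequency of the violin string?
227 Hz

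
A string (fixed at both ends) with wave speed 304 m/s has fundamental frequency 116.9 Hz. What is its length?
L = v/(2f₁) = 1.3 m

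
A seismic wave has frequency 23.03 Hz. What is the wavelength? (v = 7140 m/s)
λ = v/f = 310 m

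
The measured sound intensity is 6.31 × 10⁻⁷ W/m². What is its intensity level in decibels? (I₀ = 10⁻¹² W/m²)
β = 10·log₁₀(I/I₀) = 58 dB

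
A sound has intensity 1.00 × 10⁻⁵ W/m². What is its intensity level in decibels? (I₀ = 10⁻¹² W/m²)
β = 10·log₁₀(I/I₀) = 70 dB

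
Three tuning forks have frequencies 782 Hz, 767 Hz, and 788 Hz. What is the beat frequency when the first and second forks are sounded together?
15 Hz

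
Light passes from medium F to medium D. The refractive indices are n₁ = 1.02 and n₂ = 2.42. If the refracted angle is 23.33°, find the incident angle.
sin θ₁ = (n₂/n₁)·sin θ₂ → θ₁ = 69.98°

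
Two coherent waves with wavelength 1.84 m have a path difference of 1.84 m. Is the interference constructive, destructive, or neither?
constructive — path difference = 1λ, a whole number of wavelengths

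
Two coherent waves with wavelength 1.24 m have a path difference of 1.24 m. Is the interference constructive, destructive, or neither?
constructive — path difference = 1λ, a whole number of wavelengths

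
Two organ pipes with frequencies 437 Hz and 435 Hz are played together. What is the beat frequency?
2 Hz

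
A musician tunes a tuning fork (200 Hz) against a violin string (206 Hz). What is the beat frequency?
6 Hz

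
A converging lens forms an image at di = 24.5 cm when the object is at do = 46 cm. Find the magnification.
M = −di/do = -0.5326 (inverted image)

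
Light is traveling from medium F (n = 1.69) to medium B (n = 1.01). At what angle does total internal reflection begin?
θc = arcsin(n₂/n₁) = 36.7°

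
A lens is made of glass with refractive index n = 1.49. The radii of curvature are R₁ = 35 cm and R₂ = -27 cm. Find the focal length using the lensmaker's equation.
1/f = (n − 1)(1/R₁ − 1/R₂) → f = 31.11 cm (converging lens)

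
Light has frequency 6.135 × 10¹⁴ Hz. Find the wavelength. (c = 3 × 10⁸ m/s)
λ = c/f = 489 nm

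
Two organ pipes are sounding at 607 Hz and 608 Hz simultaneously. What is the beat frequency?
1 Hz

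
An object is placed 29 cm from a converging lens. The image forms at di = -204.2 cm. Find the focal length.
1/f = 1/do + 1/di → f = 33.8 cm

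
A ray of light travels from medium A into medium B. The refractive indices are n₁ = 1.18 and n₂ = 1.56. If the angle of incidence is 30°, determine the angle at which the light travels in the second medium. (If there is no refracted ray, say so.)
sin θ₂ = (n₁/n₂)·sin θ₁ = 0.3782 → θ₂ = 22.22°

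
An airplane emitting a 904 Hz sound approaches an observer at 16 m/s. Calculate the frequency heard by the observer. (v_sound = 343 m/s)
f_obs = f·v/(v − v_s) = 948.2 Hz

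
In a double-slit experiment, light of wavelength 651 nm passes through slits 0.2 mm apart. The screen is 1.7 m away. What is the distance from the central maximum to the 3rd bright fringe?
y = mλL/d = 16.6 mm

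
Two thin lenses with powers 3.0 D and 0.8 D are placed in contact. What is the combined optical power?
P_total = P₁ + P₂ = 3.8 D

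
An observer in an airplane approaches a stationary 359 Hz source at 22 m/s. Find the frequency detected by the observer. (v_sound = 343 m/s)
f_obs = f·(v + v_o)/v = 382 Hz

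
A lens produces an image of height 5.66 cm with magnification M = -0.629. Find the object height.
ho = |hi|/|M| = 8.998 cm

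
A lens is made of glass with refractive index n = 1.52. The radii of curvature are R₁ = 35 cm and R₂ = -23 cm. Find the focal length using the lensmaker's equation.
1/f = (n − 1)(1/R₁ − 1/R₂) → f = 26.69 cm (converging lens)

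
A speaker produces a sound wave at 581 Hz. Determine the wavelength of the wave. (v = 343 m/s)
λ = v/f = 0.5904 m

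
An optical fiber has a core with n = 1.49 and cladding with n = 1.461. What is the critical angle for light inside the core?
θc = arcsin(n_cladding/n_core) = 78.68°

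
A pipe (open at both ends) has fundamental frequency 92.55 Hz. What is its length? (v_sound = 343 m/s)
L = v/(2f₁) = 1.853 m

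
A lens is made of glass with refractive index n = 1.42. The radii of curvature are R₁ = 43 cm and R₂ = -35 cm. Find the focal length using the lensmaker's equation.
1/f = (n − 1)(1/R₁ − 1/R₂) → f = 45.94 cm (converging lens)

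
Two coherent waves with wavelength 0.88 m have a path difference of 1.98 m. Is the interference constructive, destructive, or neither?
neither (partial) — path difference = 2.25λ, neither a whole number of wavelengths nor an odd multiple of λ/2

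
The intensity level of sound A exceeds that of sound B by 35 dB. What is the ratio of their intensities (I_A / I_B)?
I_A/I_B = 10^(Δβ/10) = 3162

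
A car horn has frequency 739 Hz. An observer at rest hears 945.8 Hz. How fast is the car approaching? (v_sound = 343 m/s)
v_s = v·(1 − f/f_obs) = 75 m/s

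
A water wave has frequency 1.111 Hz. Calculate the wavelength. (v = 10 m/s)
λ = v/f = 9.001 m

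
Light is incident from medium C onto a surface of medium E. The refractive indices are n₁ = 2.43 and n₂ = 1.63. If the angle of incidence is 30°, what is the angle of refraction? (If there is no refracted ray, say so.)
sin θ₂ = (n₁/n₂)·sin θ₁ = 0.7454 → θ₂ = 48.19°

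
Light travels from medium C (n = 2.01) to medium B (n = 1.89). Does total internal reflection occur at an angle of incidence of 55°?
θc = arcsin(n₂/n₁) = 70.1°; 55° < θc, so no — the ray refracts.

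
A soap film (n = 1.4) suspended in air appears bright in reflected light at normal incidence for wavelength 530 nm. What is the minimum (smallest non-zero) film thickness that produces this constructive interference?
2nt = (m − ½)λ with m = 1 → t = (m − ½)λ/(2n) = 94.64 nm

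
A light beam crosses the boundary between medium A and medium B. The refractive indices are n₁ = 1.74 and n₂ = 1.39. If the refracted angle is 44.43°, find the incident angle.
sin θ₁ = (n₂/n₁)·sin θ₂ → θ₁ = 34°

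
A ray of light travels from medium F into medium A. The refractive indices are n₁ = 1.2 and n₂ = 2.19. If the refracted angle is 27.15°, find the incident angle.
sin θ₁ = (n₂/n₁)·sin θ₂ → θ₁ = 56.39°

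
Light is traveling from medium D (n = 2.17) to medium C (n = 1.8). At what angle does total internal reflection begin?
θc = arcsin(n₂/n₁) = 56.05°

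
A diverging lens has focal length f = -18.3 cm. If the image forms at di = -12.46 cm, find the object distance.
1/do = 1/f − 1/di → do = 39.04 cm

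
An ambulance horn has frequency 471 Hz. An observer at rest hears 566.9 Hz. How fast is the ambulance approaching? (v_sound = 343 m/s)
v_s = v·(1 − f/f_obs) = 58.02 m/s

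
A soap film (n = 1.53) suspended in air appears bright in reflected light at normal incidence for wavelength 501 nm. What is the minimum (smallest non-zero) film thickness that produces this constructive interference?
2nt = (m − ½)λ with m = 1 → t = (m − ½)λ/(2n) = 81.86 nm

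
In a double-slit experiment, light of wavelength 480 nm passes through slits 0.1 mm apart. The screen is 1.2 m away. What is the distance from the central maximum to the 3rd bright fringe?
y = mλL/d = 17.28 mm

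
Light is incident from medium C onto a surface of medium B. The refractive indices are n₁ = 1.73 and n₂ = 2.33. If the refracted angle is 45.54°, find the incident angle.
sin θ₁ = (n₂/n₁)·sin θ₂ → θ₁ = 74°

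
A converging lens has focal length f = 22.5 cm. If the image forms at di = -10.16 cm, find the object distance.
1/do = 1/f − 1/di → do = 6.999 cm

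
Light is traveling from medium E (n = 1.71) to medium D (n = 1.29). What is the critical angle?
θc = arcsin(n₂/n₁) = 48.97°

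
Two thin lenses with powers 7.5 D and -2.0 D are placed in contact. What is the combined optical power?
P_total = P₁ + P₂ = 5.5 D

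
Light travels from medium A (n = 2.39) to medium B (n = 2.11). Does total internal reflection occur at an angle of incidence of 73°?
θc = arcsin(n₂/n₁) = 61.99°; 73° > θc, so yes — total internal reflection.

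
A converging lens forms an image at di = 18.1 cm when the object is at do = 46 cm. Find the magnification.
M = −di/do = -0.3935 (inverted image)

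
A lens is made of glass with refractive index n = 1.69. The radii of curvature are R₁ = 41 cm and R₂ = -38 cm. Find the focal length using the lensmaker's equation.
1/f = (n − 1)(1/R₁ − 1/R₂) → f = 28.58 cm (converging lens)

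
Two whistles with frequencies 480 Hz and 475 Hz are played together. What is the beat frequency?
5 Hz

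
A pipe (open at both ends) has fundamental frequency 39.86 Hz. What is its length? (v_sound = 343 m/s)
L = v/(2f₁) = 4.303 m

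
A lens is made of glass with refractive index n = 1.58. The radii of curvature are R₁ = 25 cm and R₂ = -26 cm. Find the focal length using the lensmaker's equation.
1/f = (n − 1)(1/R₁ − 1/R₂) → f = 21.97 cm (converging lens)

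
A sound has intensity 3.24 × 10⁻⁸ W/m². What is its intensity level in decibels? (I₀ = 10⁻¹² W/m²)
β = 10·log₁₀(I/I₀) = 45.11 dB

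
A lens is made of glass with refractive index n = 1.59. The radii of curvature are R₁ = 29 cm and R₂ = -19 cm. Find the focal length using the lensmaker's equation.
1/f = (n − 1)(1/R₁ − 1/R₂) → f = 19.46 cm (converging lens)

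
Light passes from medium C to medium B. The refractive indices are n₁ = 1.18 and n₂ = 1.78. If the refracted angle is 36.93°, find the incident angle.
sin θ₁ = (n₂/n₁)·sin θ₂ → θ₁ = 65.01°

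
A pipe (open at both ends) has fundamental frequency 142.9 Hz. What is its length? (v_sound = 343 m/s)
L = v/(2f₁) = 1.2 m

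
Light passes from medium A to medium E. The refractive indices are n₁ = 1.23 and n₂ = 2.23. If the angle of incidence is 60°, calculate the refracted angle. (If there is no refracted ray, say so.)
sin θ₂ = (n₁/n₂)·sin θ₁ = 0.4777 → θ₂ = 28.53°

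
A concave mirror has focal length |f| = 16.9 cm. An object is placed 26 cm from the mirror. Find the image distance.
f = +16.9 cm (concave); 1/di = 1/f − 1/do → di = 48.29 cm (real image, in front of mirror)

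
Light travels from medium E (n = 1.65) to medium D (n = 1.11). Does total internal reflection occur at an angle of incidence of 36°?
θc = arcsin(n₂/n₁) = 42.28°; 36° < θc, so no — the ray refracts.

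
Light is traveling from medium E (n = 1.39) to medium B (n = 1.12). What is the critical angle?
θc = arcsin(n₂/n₁) = 53.68°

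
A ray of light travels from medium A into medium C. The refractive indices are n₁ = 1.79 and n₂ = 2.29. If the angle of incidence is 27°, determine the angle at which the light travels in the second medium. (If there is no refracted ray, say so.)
sin θ₂ = (n₁/n₂)·sin θ₁ = 0.3549 → θ₂ = 20.79°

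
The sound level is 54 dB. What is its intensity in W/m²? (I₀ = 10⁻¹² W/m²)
I = I₀·10^(β/10) = 2.51 × 10⁻⁷ W/m²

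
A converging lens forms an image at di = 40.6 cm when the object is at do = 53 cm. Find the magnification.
M = −di/do = -0.766 (inverted image)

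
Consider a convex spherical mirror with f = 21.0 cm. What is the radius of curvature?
R = 2|f| = 42 cm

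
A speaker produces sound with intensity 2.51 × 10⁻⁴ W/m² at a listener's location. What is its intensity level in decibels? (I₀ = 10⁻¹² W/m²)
β = 10·log₁₀(I/I₀) = 84 dB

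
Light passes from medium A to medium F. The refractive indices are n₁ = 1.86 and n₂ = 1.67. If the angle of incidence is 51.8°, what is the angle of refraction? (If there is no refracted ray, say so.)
sin θ₂ = (n₁/n₂)·sin θ₁ = 0.8753 → θ₂ = 61.08°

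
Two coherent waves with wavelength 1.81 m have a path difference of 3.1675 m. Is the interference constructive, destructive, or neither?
neither (partial) — path difference = 1.75λ, neither a whole number of wavelengths nor an odd multiple of λ/2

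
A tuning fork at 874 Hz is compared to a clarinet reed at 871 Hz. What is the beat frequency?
3 Hz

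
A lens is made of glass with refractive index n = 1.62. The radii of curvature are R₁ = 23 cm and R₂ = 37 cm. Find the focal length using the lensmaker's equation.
1/f = (n − 1)(1/R₁ − 1/R₂) → f = 98.04 cm (converging lens)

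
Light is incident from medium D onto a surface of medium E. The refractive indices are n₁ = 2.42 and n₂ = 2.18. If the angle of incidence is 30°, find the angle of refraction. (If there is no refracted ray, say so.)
sin θ₂ = (n₁/n₂)·sin θ₁ = 0.555 → θ₂ = 33.71°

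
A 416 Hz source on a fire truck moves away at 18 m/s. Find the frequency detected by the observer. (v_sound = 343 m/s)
f_obs = f·v/(v + v_s) = 395.3 Hz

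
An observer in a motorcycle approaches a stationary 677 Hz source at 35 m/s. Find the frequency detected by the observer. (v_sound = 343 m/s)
f_obs = f·(v + v_o)/v = 746.1 Hz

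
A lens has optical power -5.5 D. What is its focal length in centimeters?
f = 1/P = -18.18 cm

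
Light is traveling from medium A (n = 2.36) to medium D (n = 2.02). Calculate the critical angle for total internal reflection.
θc = arcsin(n₂/n₁) = 58.86°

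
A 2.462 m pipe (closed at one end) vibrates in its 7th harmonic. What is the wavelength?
λₙ = 4L/n = 1.407 m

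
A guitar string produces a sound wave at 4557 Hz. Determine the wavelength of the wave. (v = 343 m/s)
λ = v/f = 0.07527 m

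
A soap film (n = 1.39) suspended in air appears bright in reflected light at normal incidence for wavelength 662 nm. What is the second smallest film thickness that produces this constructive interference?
2nt = (m − ½)λ with m = 2 → t = (m − ½)λ/(2n) = 357.2 nm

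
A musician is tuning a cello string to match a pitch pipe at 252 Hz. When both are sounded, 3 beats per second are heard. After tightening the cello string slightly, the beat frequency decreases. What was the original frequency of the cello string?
249 Hz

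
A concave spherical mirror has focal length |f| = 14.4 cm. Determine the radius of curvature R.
R = 2|f| = 28.8 cm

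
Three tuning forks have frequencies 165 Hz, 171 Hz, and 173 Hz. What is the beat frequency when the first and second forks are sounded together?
6 Hz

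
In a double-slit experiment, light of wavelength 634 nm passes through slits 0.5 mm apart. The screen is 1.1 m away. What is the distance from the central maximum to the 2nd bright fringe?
y = mλL/d = 2.79 mm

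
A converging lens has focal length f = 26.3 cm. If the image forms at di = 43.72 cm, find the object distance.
1/do = 1/f − 1/di → do = 66.01 cm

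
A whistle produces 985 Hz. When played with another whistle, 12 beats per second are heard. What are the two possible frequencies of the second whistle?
f₂ = 985 ± 12 Hz → 997 Hz or 973 Hz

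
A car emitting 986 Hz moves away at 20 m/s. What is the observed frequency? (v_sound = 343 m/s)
f_obs = f·v/(v + v_s) = 931.7 Hz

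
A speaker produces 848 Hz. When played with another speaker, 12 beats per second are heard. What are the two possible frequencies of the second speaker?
f₂ = 848 ± 12 Hz → 860 Hz or 836 Hz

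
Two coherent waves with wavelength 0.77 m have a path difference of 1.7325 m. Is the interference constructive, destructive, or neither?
neither (partial) — path difference = 2.25λ, neither a whole number of wavelengths nor an odd multiple of λ/2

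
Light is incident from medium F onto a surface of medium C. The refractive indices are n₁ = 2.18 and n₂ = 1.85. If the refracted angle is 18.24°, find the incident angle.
sin θ₁ = (n₂/n₁)·sin θ₂ → θ₁ = 15.4°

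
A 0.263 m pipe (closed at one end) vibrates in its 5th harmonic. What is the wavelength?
λₙ = 4L/n = 0.2104 m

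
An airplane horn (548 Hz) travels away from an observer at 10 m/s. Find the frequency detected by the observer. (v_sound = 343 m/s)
f_obs = f·v/(v + v_s) = 532.5 Hz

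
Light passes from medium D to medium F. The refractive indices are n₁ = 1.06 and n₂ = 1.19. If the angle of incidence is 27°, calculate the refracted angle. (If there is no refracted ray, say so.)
sin θ₂ = (n₁/n₂)·sin θ₁ = 0.4044 → θ₂ = 23.85°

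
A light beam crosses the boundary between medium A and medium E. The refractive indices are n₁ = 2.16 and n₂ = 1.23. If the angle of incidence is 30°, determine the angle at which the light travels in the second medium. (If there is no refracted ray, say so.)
sin θ₂ = (n₁/n₂)·sin θ₁ = 0.878 → θ₂ = 61.41°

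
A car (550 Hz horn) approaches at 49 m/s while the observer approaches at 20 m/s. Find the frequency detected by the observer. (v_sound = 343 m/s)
f_obs = f·(v + v_o)/(v − v_s) = 679.1 Hz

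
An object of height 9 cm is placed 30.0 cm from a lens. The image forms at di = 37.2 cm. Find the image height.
hi = (-di/do) × ho = -11.16 cm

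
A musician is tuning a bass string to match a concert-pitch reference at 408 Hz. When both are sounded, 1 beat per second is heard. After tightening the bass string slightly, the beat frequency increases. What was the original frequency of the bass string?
409 Hz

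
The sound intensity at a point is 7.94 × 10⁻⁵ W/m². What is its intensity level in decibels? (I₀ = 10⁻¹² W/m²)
β = 10·log₁₀(I/I₀) = 79 dB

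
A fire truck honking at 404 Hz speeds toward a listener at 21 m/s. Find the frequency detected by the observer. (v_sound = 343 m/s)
f_obs = f·v/(v − v_s) = 430.3 Hz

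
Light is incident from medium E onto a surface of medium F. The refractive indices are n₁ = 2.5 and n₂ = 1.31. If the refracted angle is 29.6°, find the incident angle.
sin θ₁ = (n₂/n₁)·sin θ₂ → θ₁ = 15°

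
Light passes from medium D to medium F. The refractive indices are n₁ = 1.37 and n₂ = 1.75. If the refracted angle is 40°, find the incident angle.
sin θ₁ = (n₂/n₁)·sin θ₂ → θ₁ = 55.19°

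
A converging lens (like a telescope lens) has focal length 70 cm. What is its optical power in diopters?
P = 1/f = 1.429 D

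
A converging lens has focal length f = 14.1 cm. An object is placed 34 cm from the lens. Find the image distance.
1/di = 1/f − 1/do → di = 24.09 cm (real image)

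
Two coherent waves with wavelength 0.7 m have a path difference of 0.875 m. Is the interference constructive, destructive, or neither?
neither (partial) — path difference = 1.25λ, neither a whole number of wavelengths nor an odd multiple of λ/2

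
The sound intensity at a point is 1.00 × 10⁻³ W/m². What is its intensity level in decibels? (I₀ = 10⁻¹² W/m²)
β = 10·log₁₀(I/I₀) = 90 dB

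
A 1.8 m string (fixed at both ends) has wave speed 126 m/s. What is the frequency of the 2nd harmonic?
fₙ = nv/(2L) = 70 Hz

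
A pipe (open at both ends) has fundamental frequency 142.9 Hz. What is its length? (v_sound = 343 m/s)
L = v/(2f₁) = 1.2 m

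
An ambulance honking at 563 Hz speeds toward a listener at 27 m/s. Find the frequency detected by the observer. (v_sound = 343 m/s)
f_obs = f·v/(v − v_s) = 611.1 Hz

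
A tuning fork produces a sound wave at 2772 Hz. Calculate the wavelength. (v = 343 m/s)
λ = v/f = 0.1237 m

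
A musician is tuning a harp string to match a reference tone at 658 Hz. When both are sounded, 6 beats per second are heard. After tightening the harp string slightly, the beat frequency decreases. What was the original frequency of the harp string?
652 Hz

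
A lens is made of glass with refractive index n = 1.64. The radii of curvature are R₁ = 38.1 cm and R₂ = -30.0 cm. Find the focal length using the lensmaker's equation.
1/f = (n − 1)(1/R₁ − 1/R₂) → f = 26.23 cm (converging lens)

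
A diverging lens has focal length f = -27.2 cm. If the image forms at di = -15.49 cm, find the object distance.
1/do = 1/f − 1/di → do = 35.98 cm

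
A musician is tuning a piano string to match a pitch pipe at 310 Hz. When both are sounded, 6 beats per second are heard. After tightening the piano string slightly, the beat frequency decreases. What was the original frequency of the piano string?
304 Hz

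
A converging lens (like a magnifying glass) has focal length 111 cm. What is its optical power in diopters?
P = 1/f = 0.9009 D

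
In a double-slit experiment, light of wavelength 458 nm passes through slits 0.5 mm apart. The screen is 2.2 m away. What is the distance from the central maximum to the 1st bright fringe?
y = mλL/d = 2.015 mm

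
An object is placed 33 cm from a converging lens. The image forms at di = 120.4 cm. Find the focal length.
1/f = 1/do + 1/di → f = 25.9 cm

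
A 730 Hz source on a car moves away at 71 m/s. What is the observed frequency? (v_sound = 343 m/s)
f_obs = f·v/(v + v_s) = 604.8 Hz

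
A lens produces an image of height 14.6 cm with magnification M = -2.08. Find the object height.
ho = |hi|/|M| = 7.019 cm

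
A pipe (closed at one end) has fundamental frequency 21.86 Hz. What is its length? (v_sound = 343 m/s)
L = v/(4f₁) = 3.923 m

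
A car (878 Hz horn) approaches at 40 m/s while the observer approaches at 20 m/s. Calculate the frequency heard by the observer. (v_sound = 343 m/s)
f_obs = f·(v + v_o)/(v − v_s) = 1052 Hz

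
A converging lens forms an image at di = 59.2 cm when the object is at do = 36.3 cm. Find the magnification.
M = −di/do = -1.631 (inverted image)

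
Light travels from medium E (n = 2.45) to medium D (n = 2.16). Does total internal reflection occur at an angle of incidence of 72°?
θc = arcsin(n₂/n₁) = 61.84°; 72° > θc, so yes — total internal reflection.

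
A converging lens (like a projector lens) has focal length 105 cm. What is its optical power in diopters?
P = 1/f = 0.9524 D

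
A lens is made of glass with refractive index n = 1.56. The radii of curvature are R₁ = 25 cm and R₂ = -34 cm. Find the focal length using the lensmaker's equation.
1/f = (n − 1)(1/R₁ − 1/R₂) → f = 25.73 cm (converging lens)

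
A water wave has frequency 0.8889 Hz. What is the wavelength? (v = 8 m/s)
λ = v/f = 9 m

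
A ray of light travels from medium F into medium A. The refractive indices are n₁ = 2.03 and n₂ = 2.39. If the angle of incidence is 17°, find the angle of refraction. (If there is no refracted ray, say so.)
sin θ₂ = (n₁/n₂)·sin θ₁ = 0.2483 → θ₂ = 14.38°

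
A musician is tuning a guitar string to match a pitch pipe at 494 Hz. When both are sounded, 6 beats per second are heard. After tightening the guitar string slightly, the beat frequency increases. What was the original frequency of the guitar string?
500 Hz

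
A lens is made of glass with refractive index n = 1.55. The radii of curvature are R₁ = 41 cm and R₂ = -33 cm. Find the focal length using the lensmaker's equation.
1/f = (n − 1)(1/R₁ − 1/R₂) → f = 33.24 cm (converging lens)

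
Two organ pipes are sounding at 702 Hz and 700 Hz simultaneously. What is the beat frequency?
2 Hz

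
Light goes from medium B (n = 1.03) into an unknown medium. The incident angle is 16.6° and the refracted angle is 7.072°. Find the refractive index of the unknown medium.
n₂ = n₁·sin θ₁ / sin θ₂ = 2.39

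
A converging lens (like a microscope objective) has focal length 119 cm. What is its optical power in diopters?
P = 1/f = 0.8403 D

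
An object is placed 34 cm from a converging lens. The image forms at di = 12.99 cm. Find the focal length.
1/f = 1/do + 1/di → f = 9.399 cm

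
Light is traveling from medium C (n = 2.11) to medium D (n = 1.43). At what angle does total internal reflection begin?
θc = arcsin(n₂/n₁) = 42.67°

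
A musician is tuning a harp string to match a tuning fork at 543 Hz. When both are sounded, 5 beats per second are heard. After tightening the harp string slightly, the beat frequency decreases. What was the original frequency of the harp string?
538 Hz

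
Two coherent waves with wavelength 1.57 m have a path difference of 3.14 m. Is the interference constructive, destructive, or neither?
constructive — path difference = 2λ, a whole number of wavelengths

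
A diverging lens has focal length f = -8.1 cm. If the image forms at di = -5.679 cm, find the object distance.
1/do = 1/f − 1/di → do = 19 cm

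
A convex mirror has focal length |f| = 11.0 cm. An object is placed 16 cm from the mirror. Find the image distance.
f = −11.0 cm (convex); 1/di = 1/f − 1/do → di = -6.519 cm (virtual image, behind mirror)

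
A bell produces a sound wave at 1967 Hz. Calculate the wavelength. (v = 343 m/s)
λ = v/f = 0.1744 m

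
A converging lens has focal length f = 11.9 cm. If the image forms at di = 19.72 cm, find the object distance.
1/do = 1/f − 1/di → do = 30.01 cm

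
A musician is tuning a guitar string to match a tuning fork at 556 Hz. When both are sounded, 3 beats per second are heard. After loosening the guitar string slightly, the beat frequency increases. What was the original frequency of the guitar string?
553 Hz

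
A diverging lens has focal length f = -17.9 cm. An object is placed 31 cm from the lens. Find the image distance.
1/di = 1/f − 1/do → di = -11.35 cm (virtual image)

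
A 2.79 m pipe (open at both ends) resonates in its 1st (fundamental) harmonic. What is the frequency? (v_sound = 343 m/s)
fₙ = nv/(2L) = 61.47 Hz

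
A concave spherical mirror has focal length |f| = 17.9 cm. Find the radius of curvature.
R = 2|f| = 35.8 cm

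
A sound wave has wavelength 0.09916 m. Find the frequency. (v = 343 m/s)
f = v/λ = 3459 Hz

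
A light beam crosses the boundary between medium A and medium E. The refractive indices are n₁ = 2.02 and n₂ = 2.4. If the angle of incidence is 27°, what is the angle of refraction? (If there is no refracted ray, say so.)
sin θ₂ = (n₁/n₂)·sin θ₁ = 0.3821 → θ₂ = 22.46°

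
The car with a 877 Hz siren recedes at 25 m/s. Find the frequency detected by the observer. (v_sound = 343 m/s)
f_obs = f·v/(v + v_s) = 817.4 Hz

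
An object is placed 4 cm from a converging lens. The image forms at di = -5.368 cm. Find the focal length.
1/f = 1/do + 1/di → f = 15.7 cm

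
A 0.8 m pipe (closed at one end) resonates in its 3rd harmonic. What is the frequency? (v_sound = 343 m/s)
fₙ = nv/(4L) = 321.6 Hz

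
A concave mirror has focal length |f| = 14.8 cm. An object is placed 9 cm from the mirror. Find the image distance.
f = +14.8 cm (concave); 1/di = 1/f − 1/do → di = -22.97 cm (virtual image, behind mirror)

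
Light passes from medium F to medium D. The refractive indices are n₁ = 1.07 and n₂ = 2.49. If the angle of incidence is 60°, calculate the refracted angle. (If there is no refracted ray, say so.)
sin θ₂ = (n₁/n₂)·sin θ₁ = 0.3721 → θ₂ = 21.85°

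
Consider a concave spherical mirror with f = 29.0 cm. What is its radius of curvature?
R = 2|f| = 58 cm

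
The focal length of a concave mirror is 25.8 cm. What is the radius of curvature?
R = 2|f| = 51.6 cm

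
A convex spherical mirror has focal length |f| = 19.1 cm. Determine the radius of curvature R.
R = 2|f| = 38.2 cm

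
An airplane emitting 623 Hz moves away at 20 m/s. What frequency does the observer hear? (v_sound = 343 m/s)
f_obs = f·v/(v + v_s) = 588.7 Hz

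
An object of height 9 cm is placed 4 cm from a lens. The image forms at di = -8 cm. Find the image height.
hi = (-di/do) × ho = 18 cm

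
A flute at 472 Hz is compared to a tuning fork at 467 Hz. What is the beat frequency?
5 Hz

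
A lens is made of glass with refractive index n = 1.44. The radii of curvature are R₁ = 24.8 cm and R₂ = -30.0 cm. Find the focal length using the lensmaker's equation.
1/f = (n − 1)(1/R₁ − 1/R₂) → f = 30.86 cm (converging lens)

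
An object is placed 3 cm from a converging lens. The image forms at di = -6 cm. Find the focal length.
1/f = 1/do + 1/di → f = 6 cm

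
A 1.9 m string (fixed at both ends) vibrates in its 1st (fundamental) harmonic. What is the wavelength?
λₙ = 2L/n = 3.8 m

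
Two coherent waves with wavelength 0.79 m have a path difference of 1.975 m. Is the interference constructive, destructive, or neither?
destructive — path difference = 2.5λ, an odd multiple of λ/2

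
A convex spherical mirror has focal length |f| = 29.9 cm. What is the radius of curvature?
R = 2|f| = 59.8 cm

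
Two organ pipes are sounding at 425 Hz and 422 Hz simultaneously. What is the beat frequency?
3 Hz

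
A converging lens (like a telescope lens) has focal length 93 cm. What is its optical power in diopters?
P = 1/f = 1.075 D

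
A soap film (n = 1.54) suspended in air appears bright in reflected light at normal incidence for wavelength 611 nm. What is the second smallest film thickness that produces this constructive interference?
2nt = (m − ½)λ with m = 2 → t = (m − ½)λ/(2n) = 297.6 nm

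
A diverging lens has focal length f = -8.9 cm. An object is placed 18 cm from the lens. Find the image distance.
1/di = 1/f − 1/do → di = -5.955 cm (virtual image)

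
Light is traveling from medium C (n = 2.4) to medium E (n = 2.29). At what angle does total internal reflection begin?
θc = arcsin(n₂/n₁) = 72.59°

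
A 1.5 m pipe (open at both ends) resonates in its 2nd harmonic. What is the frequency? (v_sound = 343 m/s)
fₙ = nv/(2L) = 228.7 Hz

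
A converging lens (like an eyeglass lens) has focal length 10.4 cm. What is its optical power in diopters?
P = 1/f = 9.615 D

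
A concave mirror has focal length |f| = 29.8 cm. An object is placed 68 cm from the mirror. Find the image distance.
f = +29.8 cm (concave); 1/di = 1/f − 1/do → di = 53.05 cm (real image, in front of mirror)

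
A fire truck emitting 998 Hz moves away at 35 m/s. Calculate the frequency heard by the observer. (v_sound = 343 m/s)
f_obs = f·v/(v + v_s) = 905.6 Hz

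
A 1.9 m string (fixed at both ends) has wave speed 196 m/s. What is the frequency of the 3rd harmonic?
fₙ = nv/(2L) = 154.7 Hz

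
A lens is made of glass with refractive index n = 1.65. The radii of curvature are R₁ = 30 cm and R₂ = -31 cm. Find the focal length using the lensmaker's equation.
1/f = (n − 1)(1/R₁ − 1/R₂) → f = 23.46 cm (converging lens)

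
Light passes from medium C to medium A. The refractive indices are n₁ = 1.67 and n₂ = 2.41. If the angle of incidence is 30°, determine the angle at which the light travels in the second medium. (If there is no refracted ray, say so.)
sin θ₂ = (n₁/n₂)·sin θ₁ = 0.3465 → θ₂ = 20.27°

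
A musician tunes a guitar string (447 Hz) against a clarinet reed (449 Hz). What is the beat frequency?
2 Hz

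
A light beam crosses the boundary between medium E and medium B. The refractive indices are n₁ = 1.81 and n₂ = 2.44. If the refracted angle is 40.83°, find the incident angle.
sin θ₁ = (n₂/n₁)·sin θ₂ → θ₁ = 61.81°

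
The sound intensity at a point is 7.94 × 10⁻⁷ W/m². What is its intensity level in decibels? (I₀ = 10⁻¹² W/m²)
β = 10·log₁₀(I/I₀) = 59 dB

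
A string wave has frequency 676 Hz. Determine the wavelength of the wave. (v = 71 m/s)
λ = v/f = 0.105 m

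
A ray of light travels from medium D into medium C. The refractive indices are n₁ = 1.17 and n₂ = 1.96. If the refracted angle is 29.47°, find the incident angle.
sin θ₁ = (n₂/n₁)·sin θ₂ → θ₁ = 55.5°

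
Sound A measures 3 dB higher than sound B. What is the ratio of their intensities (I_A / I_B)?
I_A/I_B = 10^(Δβ/10) = 1.995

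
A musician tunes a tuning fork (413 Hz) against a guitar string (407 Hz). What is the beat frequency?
6 Hz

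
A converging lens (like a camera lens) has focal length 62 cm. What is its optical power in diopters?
P = 1/f = 1.613 D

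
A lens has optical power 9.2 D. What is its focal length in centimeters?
f = 1/P = 10.87 cm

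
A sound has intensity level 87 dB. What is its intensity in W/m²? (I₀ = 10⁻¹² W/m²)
I = I₀·10^(β/10) = 5.01 × 10⁻⁴ W/m²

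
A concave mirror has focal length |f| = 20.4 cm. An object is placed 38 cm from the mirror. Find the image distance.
f = +20.4 cm (concave); 1/di = 1/f − 1/do → di = 44.05 cm (real image, in front of mirror)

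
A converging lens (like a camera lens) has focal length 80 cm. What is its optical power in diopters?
P = 1/f = 1.25 D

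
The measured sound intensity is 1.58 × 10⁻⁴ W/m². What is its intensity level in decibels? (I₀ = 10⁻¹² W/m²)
β = 10·log₁₀(I/I₀) = 81.99 dB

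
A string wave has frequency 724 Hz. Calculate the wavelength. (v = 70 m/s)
λ = v/f = 0.09669 m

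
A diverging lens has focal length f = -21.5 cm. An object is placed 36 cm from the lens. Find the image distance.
1/di = 1/f − 1/do → di = -13.46 cm (virtual image)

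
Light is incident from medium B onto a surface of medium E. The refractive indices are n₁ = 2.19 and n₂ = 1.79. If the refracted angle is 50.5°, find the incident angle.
sin θ₁ = (n₂/n₁)·sin θ₂ → θ₁ = 39.1°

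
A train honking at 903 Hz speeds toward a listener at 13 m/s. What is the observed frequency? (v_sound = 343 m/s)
f_obs = f·v/(v − v_s) = 938.6 Hz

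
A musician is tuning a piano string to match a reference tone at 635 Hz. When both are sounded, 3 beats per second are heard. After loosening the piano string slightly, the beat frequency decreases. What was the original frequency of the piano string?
638 Hz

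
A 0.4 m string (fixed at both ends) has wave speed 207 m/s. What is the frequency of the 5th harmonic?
fₙ = nv/(2L) = 1294 Hz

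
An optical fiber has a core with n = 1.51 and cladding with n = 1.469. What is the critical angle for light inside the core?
θc = arcsin(n_cladding/n_core) = 76.62°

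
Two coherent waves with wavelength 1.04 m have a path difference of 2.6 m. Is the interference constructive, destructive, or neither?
destructive — path difference = 2.5λ, an odd multiple of λ/2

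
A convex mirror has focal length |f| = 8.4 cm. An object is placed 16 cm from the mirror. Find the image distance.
f = −8.4 cm (convex); 1/di = 1/f − 1/do → di = -5.508 cm (virtual image, behind mirror)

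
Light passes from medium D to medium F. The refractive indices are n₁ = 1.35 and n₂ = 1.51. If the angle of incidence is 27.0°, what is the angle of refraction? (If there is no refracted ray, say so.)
sin θ₂ = (n₁/n₂)·sin θ₁ = 0.4059 → θ₂ = 23.95°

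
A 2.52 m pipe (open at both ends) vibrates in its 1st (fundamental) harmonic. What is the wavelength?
λₙ = 2L/n = 5.04 m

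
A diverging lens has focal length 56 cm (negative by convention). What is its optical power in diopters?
P = 1/f = -1.786 D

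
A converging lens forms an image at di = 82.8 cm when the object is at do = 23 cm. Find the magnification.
M = −di/do = -3.6 (inverted image)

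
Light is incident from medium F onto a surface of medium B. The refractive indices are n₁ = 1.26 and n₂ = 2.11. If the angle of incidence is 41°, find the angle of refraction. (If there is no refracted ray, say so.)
sin θ₂ = (n₁/n₂)·sin θ₁ = 0.3918 → θ₂ = 23.06°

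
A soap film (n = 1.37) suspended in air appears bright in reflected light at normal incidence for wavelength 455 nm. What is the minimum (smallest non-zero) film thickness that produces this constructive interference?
2nt = (m − ½)λ with m = 1 → t = (m − ½)λ/(2n) = 83.03 nm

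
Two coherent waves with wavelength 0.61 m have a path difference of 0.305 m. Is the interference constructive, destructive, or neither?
destructive — path difference = 0.5λ, an odd multiple of λ/2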